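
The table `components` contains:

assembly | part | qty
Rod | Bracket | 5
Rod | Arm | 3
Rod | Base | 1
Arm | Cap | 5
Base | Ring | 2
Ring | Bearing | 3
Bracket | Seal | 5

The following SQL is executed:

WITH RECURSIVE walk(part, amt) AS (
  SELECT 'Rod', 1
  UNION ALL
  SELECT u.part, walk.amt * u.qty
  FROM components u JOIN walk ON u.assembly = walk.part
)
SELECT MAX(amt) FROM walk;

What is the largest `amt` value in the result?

25

Base: (Rod, amt=1).
Iteration 1: components of {Rod} -> Arm = 1*3 = 3, Base = 1*1 = 1, Bracket = 1*5 = 5.
Iteration 2: components of {Arm,Base,Bracket} -> Cap = 3*5 = 15, Ring = 1*2 = 2, Seal = 5*5 = 25.
Iteration 3: components of {Cap,Ring,Seal} -> Bearing = 2*3 = 6.
Iteration 4: no further components; recursion stops.
amt values: 1, 5, 3, 1, 25, 15, 2, 6; the maximum is 25.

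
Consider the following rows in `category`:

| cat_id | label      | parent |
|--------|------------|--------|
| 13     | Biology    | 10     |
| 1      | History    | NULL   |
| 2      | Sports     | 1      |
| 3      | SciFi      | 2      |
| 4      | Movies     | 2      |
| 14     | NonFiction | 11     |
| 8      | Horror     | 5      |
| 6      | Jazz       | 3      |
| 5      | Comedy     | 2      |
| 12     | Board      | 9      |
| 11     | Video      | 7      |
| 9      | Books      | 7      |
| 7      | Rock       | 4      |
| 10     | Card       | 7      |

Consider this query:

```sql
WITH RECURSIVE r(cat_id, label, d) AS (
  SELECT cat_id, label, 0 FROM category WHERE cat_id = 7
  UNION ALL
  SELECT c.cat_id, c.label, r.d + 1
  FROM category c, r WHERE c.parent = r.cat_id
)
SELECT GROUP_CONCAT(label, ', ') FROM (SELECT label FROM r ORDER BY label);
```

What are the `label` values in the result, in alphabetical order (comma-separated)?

Biology, Board, Books, Card, NonFiction, Rock, Video

Base: cat_id=7 (Rock) at d 0.
Iteration 1: rows with parent in {7} -> Books (id 9, d 1), Card (id 10, d 1), Video (id 11, d 1).
Iteration 2: rows with parent in {9,10,11} -> Board (id 12, d 2), Biology (id 13, d 2), NonFiction (id 14, d 2).
Iteration 3: no rows with parent in {12,13,14}; recursion stops.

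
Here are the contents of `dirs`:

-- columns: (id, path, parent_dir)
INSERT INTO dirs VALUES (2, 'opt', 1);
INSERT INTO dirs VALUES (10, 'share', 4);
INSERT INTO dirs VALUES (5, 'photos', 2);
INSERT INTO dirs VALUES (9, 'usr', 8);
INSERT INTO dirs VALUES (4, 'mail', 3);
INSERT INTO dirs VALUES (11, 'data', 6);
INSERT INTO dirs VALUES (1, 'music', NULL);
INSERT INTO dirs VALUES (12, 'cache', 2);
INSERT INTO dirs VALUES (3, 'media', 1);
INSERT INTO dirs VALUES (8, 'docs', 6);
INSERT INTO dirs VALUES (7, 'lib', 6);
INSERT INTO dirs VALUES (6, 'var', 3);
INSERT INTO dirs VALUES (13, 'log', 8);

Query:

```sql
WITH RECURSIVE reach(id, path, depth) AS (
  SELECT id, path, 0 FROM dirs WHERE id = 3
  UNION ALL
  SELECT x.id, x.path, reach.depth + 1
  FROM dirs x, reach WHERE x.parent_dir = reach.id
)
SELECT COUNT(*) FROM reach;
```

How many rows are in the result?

Base: id=3 (media) at depth 0.
Iteration 1: rows with parent_dir in {3} -> mail (id 4, depth 1), var (id 6, depth 1).
Iteration 2: rows with parent_dir in {4,6} -> lib (id 7, depth 2), docs (id 8, depth 2), share (id 10, depth 2), data (id 11, depth 2).
Iteration 3: rows with parent_dir in {7,8,10,11} -> usr (id 9, depth 3), log (id 13, depth 3).
Iteration 4: no rows with parent_dir in {9,13}; recursion stops.
Total rows emitted: 9.

9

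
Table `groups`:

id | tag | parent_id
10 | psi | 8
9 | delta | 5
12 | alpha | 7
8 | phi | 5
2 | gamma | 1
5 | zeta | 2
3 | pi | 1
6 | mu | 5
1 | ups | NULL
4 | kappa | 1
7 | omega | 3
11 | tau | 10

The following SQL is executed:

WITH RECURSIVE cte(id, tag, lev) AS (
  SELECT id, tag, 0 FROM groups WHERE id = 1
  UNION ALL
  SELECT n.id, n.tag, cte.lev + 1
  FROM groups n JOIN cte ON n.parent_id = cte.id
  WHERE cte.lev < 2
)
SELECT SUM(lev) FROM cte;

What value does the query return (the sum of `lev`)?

7

Base: id=1 (ups) at lev 0.
Iteration 1: rows with parent_id in {1} -> gamma (id 2, lev 1), pi (id 3, lev 1), kappa (id 4, lev 1).
Iteration 2: rows with parent_id in {2,3,4} -> zeta (id 5, lev 2), omega (id 7, lev 2).
Iteration 3: lev < 2 fails for all current rows; recursion stops.
SUM(lev) = 0 + 1 + 1 + 1 + 2 + 2 = 7.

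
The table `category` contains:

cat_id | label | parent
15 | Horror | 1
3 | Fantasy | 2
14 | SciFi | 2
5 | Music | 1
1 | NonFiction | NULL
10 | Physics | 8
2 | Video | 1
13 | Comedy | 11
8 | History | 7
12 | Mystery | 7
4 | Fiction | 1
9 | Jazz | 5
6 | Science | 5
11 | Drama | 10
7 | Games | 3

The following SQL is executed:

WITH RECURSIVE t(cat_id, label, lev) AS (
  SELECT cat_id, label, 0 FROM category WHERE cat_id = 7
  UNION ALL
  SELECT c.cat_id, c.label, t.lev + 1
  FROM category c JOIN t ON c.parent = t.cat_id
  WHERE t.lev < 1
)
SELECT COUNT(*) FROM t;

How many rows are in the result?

Base: cat_id=7 (Games) at lev 0.
Iteration 1: rows with parent in {7} -> History (id 8, lev 1), Mystery (id 12, lev 1).
Iteration 2: lev < 1 fails for all current rows; recursion stops.
Total rows emitted: 3.

3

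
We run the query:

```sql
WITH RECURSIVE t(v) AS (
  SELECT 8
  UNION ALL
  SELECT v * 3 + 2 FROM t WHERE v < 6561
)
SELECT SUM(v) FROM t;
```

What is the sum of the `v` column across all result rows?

29512

Base: v=8.
Iteration 1: 8 < 6561 holds -> v = 8 * 3 + 2 = 26.
Iteration 2: 26 < 6561 holds -> v = 26 * 3 + 2 = 80.
Iteration 3: 80 < 6561 holds -> v = 80 * 3 + 2 = 242.
Iteration 4: 242 < 6561 holds -> v = 242 * 3 + 2 = 728.
Iteration 5: 728 < 6561 holds -> v = 728 * 3 + 2 = 2186.
Iteration 6: 2186 < 6561 holds -> v = 2186 * 3 + 2 = 6560.
Iteration 7: 6560 < 6561 holds -> v = 6560 * 3 + 2 = 19682.
Iteration 8: 19682 < 6561 fails; recursion stops.
SUM(v) = 8 + 26 + 80 + 242 + 728 + 2186 + 6560 + 19682 = 29512.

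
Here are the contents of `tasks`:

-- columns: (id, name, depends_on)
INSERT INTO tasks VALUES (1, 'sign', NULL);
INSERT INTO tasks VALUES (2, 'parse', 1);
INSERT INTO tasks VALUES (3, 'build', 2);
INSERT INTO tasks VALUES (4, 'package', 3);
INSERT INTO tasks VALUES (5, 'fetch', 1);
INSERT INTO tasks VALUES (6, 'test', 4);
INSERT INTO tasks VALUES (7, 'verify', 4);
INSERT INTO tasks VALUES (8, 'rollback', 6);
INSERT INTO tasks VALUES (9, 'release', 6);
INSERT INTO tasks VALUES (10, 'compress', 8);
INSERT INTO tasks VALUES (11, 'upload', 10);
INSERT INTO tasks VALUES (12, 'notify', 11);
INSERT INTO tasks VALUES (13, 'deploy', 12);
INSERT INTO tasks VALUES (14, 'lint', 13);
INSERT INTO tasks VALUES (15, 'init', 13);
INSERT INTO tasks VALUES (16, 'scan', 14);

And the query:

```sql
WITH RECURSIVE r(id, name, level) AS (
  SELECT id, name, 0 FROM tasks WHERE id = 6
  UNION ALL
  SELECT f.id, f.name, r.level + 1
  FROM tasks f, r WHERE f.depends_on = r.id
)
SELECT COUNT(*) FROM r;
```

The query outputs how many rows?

10

Base: id=6 (test) at level 0.
Iteration 1: rows with depends_on in {6} -> rollback (id 8, level 1), release (id 9, level 1).
Iteration 2: rows with depends_on in {8,9} -> compress (id 10, level 2).
Iteration 3: rows with depends_on in {10} -> upload (id 11, level 3).
Iteration 4: rows with depends_on in {11} -> notify (id 12, level 4).
Iteration 5: rows with depends_on in {12} -> deploy (id 13, level 5).
Iteration 6: rows with depends_on in {13} -> lint (id 14, level 6), init (id 15, level 6).
Iteration 7: rows with depends_on in {14,15} -> scan (id 16, level 7).
Iteration 8: no rows with depends_on in {16}; recursion stops.
Total rows emitted: 10.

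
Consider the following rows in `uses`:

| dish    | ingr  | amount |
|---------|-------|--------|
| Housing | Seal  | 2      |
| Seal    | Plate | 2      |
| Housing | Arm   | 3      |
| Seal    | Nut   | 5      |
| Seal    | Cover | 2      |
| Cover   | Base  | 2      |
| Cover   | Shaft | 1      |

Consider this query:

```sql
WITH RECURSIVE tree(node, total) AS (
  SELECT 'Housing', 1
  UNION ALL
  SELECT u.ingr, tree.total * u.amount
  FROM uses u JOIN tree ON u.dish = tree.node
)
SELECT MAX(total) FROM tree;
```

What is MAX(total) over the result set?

Base: (Housing, total=1).
Iteration 1: components of {Housing} -> Arm = 1*3 = 3, Seal = 1*2 = 2.
Iteration 2: components of {Arm,Seal} -> Cover = 2*2 = 4, Nut = 2*5 = 10, Plate = 2*2 = 4.
Iteration 3: components of {Cover,Nut,Plate} -> Base = 4*2 = 8, Shaft = 4*1 = 4.
Iteration 4: no further components; recursion stops.
total values: 1, 2, 3, 4, 10, 4, 8, 4; the maximum is 10.

10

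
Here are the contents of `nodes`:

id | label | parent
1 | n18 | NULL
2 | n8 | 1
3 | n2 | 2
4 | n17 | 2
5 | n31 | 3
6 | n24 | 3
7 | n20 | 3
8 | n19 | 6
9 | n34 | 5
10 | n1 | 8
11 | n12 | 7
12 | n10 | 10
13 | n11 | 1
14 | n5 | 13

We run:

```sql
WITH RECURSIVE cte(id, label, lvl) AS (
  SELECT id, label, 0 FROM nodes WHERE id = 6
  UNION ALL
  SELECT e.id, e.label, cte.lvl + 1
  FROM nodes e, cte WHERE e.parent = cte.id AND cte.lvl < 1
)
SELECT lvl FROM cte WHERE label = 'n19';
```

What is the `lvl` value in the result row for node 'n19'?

Base: id=6 (n24) at lvl 0.
Iteration 1: rows with parent in {6} -> n19 (id 8, lvl 1).
Iteration 2: lvl < 1 fails for all current rows; recursion stops.

1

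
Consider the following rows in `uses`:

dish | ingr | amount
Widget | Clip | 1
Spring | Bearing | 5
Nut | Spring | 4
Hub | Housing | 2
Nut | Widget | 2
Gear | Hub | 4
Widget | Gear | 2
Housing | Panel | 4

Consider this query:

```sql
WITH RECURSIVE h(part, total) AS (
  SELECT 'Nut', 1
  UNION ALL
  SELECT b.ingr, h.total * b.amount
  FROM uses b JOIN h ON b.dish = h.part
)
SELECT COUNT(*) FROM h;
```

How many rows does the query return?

Base: (Nut, total=1).
Iteration 1: components of {Nut} -> Spring = 1*4 = 4, Widget = 1*2 = 2.
Iteration 2: components of {Spring,Widget} -> Bearing = 4*5 = 20, Clip = 2*1 = 2, Gear = 2*2 = 4.
Iteration 3: components of {Bearing,Clip,Gear} -> Hub = 4*4 = 16.
Iteration 4: components of {Hub} -> Housing = 16*2 = 32.
Iteration 5: components of {Housing} -> Panel = 32*4 = 128.
Iteration 6: no further components; recursion stops.
Total rows emitted: 9.

9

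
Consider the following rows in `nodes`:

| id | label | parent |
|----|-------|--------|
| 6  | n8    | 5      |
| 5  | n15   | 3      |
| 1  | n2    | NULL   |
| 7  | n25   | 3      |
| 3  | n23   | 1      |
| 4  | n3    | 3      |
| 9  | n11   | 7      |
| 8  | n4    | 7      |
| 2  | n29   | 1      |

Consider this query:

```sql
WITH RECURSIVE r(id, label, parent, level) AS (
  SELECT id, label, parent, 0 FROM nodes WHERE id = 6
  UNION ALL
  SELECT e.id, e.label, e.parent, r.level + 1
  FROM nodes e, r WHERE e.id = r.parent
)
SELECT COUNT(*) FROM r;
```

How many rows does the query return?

Base: id=6 (n8), parent=5, level 0.
Iteration 1: join on id=5 -> n15 (id 5, parent=3, level 1).
Iteration 2: join on id=3 -> n23 (id 3, parent=1, level 2).
Iteration 3: join on id=1 -> n2 (id 1, parent=NULL, level 3).
Iteration 4: parent is NULL; no match; recursion stops.
Total rows emitted: 4.

4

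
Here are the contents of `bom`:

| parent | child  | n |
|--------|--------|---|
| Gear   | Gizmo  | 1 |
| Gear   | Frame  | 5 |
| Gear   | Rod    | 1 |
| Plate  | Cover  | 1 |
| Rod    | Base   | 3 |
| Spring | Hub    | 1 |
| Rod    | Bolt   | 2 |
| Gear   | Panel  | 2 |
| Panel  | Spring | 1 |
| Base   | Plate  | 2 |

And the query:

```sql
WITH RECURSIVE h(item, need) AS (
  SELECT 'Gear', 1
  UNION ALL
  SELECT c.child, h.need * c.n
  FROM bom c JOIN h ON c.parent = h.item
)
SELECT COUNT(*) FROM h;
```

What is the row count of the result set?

Base: (Gear, need=1).
Iteration 1: components of {Gear} -> Frame = 1*5 = 5, Gizmo = 1*1 = 1, Panel = 1*2 = 2, Rod = 1*1 = 1.
Iteration 2: components of {Frame,Gizmo,Panel,Rod} -> Base = 1*3 = 3, Bolt = 1*2 = 2, Spring = 2*1 = 2.
Iteration 3: components of {Base,Bolt,Spring} -> Hub = 2*1 = 2, Plate = 3*2 = 6.
Iteration 4: components of {Hub,Plate} -> Cover = 6*1 = 6.
Iteration 5: no further components; recursion stops.
Total rows emitted: 11.

11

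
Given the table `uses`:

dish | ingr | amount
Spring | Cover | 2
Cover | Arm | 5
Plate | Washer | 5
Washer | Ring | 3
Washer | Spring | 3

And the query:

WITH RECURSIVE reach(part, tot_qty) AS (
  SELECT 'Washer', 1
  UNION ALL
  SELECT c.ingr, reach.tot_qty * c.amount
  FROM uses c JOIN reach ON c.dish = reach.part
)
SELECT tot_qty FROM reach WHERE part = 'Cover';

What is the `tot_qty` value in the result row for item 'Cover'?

6

Base: (Washer, tot_qty=1).
Iteration 1: components of {Washer} -> Ring = 1*3 = 3, Spring = 1*3 = 3.
Iteration 2: components of {Ring,Spring} -> Cover = 3*2 = 6.
Iteration 3: components of {Cover} -> Arm = 6*5 = 30.
Iteration 4: no further components; recursion stops.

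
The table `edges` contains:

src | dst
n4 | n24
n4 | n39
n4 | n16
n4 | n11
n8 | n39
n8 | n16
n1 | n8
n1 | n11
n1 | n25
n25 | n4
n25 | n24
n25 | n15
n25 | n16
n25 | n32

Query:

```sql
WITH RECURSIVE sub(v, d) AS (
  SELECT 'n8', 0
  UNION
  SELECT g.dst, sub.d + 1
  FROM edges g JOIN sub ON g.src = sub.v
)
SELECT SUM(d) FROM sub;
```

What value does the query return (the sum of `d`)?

2

Base: (n8, d=0).
Iteration 1: edges from {n8} -> (n16, d=1), (n39, d=1).
Iteration 2: no outgoing edges from {n16,n39}; recursion stops.
SUM(d) = 0 + 1 + 1 = 2.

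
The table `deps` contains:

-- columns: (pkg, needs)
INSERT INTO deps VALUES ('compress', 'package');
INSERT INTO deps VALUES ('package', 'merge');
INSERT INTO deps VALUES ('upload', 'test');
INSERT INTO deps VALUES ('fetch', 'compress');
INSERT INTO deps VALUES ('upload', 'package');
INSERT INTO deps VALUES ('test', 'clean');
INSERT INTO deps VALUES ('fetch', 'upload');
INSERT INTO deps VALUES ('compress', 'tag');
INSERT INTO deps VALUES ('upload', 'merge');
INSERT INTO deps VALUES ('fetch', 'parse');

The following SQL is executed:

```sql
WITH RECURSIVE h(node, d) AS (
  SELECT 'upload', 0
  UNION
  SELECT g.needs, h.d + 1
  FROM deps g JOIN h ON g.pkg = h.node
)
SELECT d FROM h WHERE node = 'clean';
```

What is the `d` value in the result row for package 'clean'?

Base: (upload, d=0).
Iteration 1: edges from {upload} -> (merge, d=1), (package, d=1), (test, d=1).
Iteration 2: edges from {merge,package,test} -> (clean, d=2), (merge, d=2).
Iteration 3: no outgoing edges from {clean,merge}; recursion stops.

2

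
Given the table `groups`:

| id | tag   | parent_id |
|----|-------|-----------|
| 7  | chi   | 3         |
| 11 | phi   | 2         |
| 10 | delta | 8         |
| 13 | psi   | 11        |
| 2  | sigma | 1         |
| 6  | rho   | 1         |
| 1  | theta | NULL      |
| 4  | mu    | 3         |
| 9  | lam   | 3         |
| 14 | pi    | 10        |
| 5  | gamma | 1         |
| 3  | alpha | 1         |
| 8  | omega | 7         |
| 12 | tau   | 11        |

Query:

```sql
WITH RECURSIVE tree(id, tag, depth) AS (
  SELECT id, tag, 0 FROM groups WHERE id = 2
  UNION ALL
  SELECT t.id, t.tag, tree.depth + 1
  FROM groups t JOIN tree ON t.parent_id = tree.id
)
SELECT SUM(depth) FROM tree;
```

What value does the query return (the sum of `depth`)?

5

Base: id=2 (sigma) at depth 0.
Iteration 1: rows with parent_id in {2} -> phi (id 11, depth 1).
Iteration 2: rows with parent_id in {11} -> tau (id 12, depth 2), psi (id 13, depth 2).
Iteration 3: no rows with parent_id in {12,13}; recursion stops.
SUM(depth) = 0 + 1 + 2 + 2 = 5.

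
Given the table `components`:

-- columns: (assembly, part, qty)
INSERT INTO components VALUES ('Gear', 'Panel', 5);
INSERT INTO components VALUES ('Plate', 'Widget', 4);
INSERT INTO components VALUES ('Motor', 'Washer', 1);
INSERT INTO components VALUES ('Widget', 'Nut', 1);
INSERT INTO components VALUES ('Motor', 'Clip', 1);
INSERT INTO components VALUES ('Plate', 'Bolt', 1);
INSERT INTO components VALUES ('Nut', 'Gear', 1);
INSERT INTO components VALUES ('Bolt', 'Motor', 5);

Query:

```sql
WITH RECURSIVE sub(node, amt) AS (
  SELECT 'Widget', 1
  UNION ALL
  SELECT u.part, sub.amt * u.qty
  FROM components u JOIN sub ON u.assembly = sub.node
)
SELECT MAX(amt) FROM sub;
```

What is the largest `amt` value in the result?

5

Base: (Widget, amt=1).
Iteration 1: components of {Widget} -> Nut = 1*1 = 1.
Iteration 2: components of {Nut} -> Gear = 1*1 = 1.
Iteration 3: components of {Gear} -> Panel = 1*5 = 5.
Iteration 4: no further components; recursion stops.
amt values: 1, 1, 1, 5; the maximum is 5.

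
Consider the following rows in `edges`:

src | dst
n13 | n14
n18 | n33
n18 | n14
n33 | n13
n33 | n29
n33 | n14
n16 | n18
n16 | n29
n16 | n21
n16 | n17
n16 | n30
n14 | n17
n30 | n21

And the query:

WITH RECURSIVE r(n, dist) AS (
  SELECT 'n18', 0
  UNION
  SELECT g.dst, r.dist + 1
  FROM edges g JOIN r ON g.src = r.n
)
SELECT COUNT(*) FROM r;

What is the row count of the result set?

10

Base: (n18, dist=0).
Iteration 1: edges from {n18} -> (n14, dist=1), (n33, dist=1).
Iteration 2: edges from {n14,n33} -> (n13, dist=2), (n14, dist=2), (n17, dist=2), (n29, dist=2).
Iteration 3: edges from {n13,n14,n17,n29} -> (n14, dist=3), (n17, dist=3).
Iteration 4: edges from {n14,n17} -> (n17, dist=4).
Iteration 5: no outgoing edges from {n17}; recursion stops.
Total rows emitted: 10.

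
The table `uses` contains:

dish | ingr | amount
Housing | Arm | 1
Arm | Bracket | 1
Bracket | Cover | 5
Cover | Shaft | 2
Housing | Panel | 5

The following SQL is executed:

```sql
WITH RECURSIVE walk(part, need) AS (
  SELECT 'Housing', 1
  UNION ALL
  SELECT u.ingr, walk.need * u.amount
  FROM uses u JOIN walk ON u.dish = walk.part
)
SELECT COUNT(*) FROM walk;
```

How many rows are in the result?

6

Base: (Housing, need=1).
Iteration 1: components of {Housing} -> Arm = 1*1 = 1, Panel = 1*5 = 5.
Iteration 2: components of {Arm,Panel} -> Bracket = 1*1 = 1.
Iteration 3: components of {Bracket} -> Cover = 1*5 = 5.
Iteration 4: components of {Cover} -> Shaft = 5*2 = 10.
Iteration 5: no further components; recursion stops.
Total rows emitted: 6.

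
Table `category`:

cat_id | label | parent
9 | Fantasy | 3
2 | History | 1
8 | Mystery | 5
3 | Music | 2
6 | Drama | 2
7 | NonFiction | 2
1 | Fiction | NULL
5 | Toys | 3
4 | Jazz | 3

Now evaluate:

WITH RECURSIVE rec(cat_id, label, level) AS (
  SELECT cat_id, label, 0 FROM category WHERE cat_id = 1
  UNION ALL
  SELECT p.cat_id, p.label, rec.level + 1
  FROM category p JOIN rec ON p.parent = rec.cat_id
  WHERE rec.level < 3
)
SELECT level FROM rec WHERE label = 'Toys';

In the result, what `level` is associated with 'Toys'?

Base: cat_id=1 (Fiction) at level 0.
Iteration 1: rows with parent in {1} -> History (id 2, level 1).
Iteration 2: rows with parent in {2} -> Music (id 3, level 2), Drama (id 6, level 2), NonFiction (id 7, level 2).
Iteration 3: rows with parent in {3,6,7} -> Jazz (id 4, level 3), Toys (id 5, level 3), Fantasy (id 9, level 3).
Iteration 4: level < 3 fails for all current rows; recursion stops.

3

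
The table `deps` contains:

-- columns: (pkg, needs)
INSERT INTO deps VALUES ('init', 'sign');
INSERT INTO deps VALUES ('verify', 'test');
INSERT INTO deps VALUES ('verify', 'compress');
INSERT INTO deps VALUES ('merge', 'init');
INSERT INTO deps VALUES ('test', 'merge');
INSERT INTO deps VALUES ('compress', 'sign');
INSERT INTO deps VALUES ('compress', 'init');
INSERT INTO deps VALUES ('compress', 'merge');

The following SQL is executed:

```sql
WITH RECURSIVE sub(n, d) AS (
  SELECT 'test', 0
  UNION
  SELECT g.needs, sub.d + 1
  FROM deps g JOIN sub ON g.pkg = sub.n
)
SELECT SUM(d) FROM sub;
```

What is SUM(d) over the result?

Base: (test, d=0).
Iteration 1: edges from {test} -> (merge, d=1).
Iteration 2: edges from {merge} -> (init, d=2).
Iteration 3: edges from {init} -> (sign, d=3).
Iteration 4: no outgoing edges from {sign}; recursion stops.
SUM(d) = 0 + 1 + 2 + 3 = 6.

6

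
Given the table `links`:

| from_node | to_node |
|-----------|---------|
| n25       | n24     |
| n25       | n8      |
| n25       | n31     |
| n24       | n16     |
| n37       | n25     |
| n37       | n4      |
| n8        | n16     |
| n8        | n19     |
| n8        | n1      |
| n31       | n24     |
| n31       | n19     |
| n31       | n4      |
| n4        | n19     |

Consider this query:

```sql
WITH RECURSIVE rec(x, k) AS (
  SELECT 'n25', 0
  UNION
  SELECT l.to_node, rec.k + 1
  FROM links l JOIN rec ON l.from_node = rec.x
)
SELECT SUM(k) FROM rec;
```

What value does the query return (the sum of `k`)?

19

Base: (n25, k=0).
Iteration 1: edges from {n25} -> (n24, k=1), (n31, k=1), (n8, k=1).
Iteration 2: edges from {n24,n31,n8} -> (n1, k=2), (n16, k=2), (n19, k=2), (n24, k=2), (n4, k=2). [UNION drops 2 duplicate row(s)]
Iteration 3: edges from {n1,n16,n19,n24,n4} -> (n16, k=3), (n19, k=3).
Iteration 4: no outgoing edges from {n16,n19}; recursion stops.
SUM(k) = 0 + 1 + 1 + 1 + 2 + 2 + 2 + 2 + 2 + 3 + 3 = 19.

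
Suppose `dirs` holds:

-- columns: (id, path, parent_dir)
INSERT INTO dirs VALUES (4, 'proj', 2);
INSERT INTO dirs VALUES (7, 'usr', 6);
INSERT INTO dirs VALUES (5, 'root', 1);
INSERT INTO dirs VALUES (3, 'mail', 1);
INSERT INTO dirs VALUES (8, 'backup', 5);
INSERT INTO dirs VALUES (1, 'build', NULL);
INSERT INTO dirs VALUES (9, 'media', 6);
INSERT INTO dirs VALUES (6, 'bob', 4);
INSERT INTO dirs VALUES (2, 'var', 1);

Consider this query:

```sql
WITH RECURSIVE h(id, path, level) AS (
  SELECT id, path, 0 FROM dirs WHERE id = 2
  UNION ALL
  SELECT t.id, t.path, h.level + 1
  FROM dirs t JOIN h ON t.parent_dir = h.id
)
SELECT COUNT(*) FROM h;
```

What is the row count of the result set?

Base: id=2 (var) at level 0.
Iteration 1: rows with parent_dir in {2} -> proj (id 4, level 1).
Iteration 2: rows with parent_dir in {4} -> bob (id 6, level 2).
Iteration 3: rows with parent_dir in {6} -> usr (id 7, level 3), media (id 9, level 3).
Iteration 4: no rows with parent_dir in {7,9}; recursion stops.
Total rows emitted: 5.

5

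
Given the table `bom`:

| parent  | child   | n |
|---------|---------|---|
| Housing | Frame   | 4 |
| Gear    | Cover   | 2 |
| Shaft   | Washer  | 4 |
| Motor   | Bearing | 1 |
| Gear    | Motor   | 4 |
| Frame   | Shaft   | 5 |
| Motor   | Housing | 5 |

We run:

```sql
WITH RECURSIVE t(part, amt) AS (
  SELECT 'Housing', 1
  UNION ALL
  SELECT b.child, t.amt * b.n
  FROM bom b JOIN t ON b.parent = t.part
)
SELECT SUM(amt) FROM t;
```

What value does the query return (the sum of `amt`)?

Base: (Housing, amt=1).
Iteration 1: components of {Housing} -> Frame = 1*4 = 4.
Iteration 2: components of {Frame} -> Shaft = 4*5 = 20.
Iteration 3: components of {Shaft} -> Washer = 20*4 = 80.
Iteration 4: no further components; recursion stops.
SUM(amt) = 1 + 4 + 20 + 80 = 105.

105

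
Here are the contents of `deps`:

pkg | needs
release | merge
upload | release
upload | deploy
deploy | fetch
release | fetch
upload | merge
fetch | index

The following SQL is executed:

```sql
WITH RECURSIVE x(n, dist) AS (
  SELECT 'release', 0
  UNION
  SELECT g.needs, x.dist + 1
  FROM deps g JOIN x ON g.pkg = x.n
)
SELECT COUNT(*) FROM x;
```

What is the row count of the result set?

Base: (release, dist=0).
Iteration 1: edges from {release} -> (fetch, dist=1), (merge, dist=1).
Iteration 2: edges from {fetch,merge} -> (index, dist=2).
Iteration 3: no outgoing edges from {index}; recursion stops.
Total rows emitted: 4.

4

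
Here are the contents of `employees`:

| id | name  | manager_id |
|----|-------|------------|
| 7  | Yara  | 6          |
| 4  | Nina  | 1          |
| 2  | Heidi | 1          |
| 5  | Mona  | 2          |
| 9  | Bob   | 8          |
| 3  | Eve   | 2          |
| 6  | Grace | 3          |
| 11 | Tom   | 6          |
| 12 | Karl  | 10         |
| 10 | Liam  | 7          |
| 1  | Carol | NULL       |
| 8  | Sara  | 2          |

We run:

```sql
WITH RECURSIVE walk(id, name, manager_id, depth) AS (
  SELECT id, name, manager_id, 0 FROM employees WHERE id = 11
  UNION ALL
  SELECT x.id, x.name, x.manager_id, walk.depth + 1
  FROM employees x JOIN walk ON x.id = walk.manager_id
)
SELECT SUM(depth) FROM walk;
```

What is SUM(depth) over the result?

10

Base: id=11 (Tom), manager_id=6, depth 0.
Iteration 1: join on id=6 -> Grace (id 6, manager_id=3, depth 1).
Iteration 2: join on id=3 -> Eve (id 3, manager_id=2, depth 2).
Iteration 3: join on id=2 -> Heidi (id 2, manager_id=1, depth 3).
Iteration 4: join on id=1 -> Carol (id 1, manager_id=NULL, depth 4).
Iteration 5: manager_id is NULL; no match; recursion stops.
SUM(depth) = 0 + 1 + 2 + 3 + 4 = 10.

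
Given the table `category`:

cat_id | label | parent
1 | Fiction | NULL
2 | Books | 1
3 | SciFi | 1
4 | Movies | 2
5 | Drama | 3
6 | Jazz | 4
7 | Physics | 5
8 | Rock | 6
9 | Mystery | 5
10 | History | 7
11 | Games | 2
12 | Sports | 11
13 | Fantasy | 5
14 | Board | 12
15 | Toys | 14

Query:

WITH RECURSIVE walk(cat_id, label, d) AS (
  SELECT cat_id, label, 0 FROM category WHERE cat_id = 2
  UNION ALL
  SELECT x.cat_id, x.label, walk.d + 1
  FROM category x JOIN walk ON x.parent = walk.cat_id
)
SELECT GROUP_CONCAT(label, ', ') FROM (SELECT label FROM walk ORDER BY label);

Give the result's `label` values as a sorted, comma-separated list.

Board, Books, Games, Jazz, Movies, Rock, Sports, Toys

Base: cat_id=2 (Books) at d 0.
Iteration 1: rows with parent in {2} -> Movies (id 4, d 1), Games (id 11, d 1).
Iteration 2: rows with parent in {4,11} -> Jazz (id 6, d 2), Sports (id 12, d 2).
Iteration 3: rows with parent in {6,12} -> Rock (id 8, d 3), Board (id 14, d 3).
Iteration 4: rows with parent in {8,14} -> Toys (id 15, d 4).
Iteration 5: no rows with parent in {15}; recursion stops.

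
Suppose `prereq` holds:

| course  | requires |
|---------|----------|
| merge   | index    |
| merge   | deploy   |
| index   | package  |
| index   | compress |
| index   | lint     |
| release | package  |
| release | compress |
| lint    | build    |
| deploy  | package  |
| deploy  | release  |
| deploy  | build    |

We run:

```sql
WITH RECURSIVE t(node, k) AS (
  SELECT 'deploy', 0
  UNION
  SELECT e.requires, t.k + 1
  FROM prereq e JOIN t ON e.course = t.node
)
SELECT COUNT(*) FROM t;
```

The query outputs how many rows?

Base: (deploy, k=0).
Iteration 1: edges from {deploy} -> (build, k=1), (package, k=1), (release, k=1).
Iteration 2: edges from {build,package,release} -> (compress, k=2), (package, k=2).
Iteration 3: no outgoing edges from {compress,package}; recursion stops.
Total rows emitted: 6.

6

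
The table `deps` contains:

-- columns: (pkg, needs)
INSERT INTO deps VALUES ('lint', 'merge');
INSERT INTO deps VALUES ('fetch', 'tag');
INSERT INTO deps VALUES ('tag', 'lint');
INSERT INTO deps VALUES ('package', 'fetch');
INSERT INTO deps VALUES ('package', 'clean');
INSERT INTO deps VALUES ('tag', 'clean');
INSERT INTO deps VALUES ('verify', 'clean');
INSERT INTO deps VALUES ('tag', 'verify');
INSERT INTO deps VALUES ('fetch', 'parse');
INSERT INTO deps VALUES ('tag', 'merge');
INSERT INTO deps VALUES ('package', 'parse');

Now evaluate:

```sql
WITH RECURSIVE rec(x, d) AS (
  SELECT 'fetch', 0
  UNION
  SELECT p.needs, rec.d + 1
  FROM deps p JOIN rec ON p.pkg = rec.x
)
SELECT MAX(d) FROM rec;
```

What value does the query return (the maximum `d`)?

Base: (fetch, d=0).
Iteration 1: edges from {fetch} -> (parse, d=1), (tag, d=1).
Iteration 2: edges from {parse,tag} -> (clean, d=2), (lint, d=2), (merge, d=2), (verify, d=2).
Iteration 3: edges from {clean,lint,merge,verify} -> (clean, d=3), (merge, d=3).
Iteration 4: no outgoing edges from {clean,merge}; recursion stops.
d values: 0, 1, 1, 2, 2, 2, 2, 3, 3; the maximum is 3.

3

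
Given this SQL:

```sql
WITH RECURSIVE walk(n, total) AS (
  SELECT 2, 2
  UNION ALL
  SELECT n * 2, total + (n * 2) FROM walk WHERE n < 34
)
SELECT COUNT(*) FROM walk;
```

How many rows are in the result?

Base: n=2, total=2.
Iteration 1: 2 < 34 holds -> n = 2 * 2 = 4, total = 2 + 4 = 6.
Iteration 2: 4 < 34 holds -> n = 4 * 2 = 8, total = 6 + 8 = 14.
Iteration 3: 8 < 34 holds -> n = 8 * 2 = 16, total = 14 + 16 = 30.
Iteration 4: 16 < 34 holds -> n = 16 * 2 = 32, total = 30 + 32 = 62.
Iteration 5: 32 < 34 holds -> n = 32 * 2 = 64, total = 62 + 64 = 126.
Iteration 6: 64 < 34 fails; recursion stops.
Total rows emitted: 6.

6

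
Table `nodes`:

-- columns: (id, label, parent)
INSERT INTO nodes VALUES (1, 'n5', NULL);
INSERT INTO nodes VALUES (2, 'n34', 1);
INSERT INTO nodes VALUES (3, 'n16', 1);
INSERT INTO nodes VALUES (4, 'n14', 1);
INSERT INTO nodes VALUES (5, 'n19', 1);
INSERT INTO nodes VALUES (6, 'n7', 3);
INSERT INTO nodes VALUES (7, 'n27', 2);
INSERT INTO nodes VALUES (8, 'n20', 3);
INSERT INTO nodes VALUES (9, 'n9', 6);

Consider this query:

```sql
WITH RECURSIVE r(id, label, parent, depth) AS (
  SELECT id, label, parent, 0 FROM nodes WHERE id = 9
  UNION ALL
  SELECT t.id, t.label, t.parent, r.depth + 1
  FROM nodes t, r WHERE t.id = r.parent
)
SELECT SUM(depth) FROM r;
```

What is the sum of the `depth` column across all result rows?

Base: id=9 (n9), parent=6, depth 0.
Iteration 1: join on id=6 -> n7 (id 6, parent=3, depth 1).
Iteration 2: join on id=3 -> n16 (id 3, parent=1, depth 2).
Iteration 3: join on id=1 -> n5 (id 1, parent=NULL, depth 3).
Iteration 4: parent is NULL; no match; recursion stops.
SUM(depth) = 0 + 1 + 2 + 3 = 6.

6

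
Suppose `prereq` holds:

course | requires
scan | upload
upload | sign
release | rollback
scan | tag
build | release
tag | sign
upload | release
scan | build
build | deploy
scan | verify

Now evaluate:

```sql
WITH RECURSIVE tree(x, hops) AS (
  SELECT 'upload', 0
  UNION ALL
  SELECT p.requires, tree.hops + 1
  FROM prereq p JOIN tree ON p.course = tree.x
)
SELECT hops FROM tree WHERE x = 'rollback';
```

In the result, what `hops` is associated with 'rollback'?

2

Base: (upload, hops=0).
Iteration 1: edges from {upload} -> (release, hops=1), (sign, hops=1).
Iteration 2: edges from {release,sign} -> (rollback, hops=2).
Iteration 3: no outgoing edges from {rollback}; recursion stops.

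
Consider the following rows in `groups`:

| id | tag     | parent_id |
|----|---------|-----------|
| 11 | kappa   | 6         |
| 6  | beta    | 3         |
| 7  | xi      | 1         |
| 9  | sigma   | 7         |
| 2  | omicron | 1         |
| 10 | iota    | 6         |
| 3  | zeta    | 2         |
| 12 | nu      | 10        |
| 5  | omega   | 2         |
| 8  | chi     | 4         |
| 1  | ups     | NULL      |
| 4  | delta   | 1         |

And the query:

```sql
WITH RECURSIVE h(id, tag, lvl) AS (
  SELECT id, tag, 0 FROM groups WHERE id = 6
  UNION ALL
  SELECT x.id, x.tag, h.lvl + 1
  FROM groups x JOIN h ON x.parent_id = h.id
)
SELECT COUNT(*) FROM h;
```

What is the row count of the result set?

4

Base: id=6 (beta) at lvl 0.
Iteration 1: rows with parent_id in {6} -> iota (id 10, lvl 1), kappa (id 11, lvl 1).
Iteration 2: rows with parent_id in {10,11} -> nu (id 12, lvl 2).
Iteration 3: no rows with parent_id in {12}; recursion stops.
Total rows emitted: 4.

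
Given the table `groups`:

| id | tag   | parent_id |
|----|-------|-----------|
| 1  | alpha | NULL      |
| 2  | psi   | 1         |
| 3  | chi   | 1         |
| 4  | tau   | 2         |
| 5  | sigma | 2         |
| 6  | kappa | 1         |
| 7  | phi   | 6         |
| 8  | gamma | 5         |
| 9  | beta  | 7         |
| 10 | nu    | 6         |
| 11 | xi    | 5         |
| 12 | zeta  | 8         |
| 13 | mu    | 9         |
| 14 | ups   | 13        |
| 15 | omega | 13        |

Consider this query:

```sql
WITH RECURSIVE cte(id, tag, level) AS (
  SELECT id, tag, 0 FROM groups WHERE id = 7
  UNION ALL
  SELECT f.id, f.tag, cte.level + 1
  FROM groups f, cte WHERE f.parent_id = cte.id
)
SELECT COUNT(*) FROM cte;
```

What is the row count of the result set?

Base: id=7 (phi) at level 0.
Iteration 1: rows with parent_id in {7} -> beta (id 9, level 1).
Iteration 2: rows with parent_id in {9} -> mu (id 13, level 2).
Iteration 3: rows with parent_id in {13} -> ups (id 14, level 3), omega (id 15, level 3).
Iteration 4: no rows with parent_id in {14,15}; recursion stops.
Total rows emitted: 5.

5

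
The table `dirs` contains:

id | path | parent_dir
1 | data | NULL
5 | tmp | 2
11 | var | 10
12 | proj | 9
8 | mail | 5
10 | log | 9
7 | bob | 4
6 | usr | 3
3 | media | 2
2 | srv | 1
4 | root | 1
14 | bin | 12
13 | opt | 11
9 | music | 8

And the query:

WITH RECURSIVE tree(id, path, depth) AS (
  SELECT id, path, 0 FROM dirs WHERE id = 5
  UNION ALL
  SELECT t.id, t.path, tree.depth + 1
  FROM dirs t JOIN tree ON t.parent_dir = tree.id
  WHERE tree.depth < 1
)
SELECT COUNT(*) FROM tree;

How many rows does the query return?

2

Base: id=5 (tmp) at depth 0.
Iteration 1: rows with parent_dir in {5} -> mail (id 8, depth 1).
Iteration 2: depth < 1 fails for all current rows; recursion stops.
Total rows emitted: 2.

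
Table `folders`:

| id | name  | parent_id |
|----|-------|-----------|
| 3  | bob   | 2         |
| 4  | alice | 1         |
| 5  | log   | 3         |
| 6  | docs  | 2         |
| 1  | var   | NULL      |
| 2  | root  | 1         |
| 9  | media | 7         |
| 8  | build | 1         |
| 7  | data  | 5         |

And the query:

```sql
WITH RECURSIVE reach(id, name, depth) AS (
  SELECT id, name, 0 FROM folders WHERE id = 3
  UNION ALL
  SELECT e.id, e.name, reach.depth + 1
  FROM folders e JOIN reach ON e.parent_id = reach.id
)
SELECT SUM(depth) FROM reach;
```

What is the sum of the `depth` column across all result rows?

6

Base: id=3 (bob) at depth 0.
Iteration 1: rows with parent_id in {3} -> log (id 5, depth 1).
Iteration 2: rows with parent_id in {5} -> data (id 7, depth 2).
Iteration 3: rows with parent_id in {7} -> media (id 9, depth 3).
Iteration 4: no rows with parent_id in {9}; recursion stops.
SUM(depth) = 0 + 1 + 2 + 3 = 6.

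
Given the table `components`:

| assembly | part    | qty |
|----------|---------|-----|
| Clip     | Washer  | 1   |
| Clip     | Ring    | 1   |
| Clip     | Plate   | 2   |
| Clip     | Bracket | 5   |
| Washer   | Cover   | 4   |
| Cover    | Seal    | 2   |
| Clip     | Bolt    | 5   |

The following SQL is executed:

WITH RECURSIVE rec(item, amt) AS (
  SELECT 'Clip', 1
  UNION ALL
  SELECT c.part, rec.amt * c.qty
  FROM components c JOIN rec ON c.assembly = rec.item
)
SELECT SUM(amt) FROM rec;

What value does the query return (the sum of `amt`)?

27

Base: (Clip, amt=1).
Iteration 1: components of {Clip} -> Bolt = 1*5 = 5, Bracket = 1*5 = 5, Plate = 1*2 = 2, Ring = 1*1 = 1, Washer = 1*1 = 1.
Iteration 2: components of {Bolt,Bracket,Plate,Ring,Washer} -> Cover = 1*4 = 4.
Iteration 3: components of {Cover} -> Seal = 4*2 = 8.
Iteration 4: no further components; recursion stops.
SUM(amt) = 1 + 1 + 1 + 2 + 5 + 5 + 4 + 8 = 27.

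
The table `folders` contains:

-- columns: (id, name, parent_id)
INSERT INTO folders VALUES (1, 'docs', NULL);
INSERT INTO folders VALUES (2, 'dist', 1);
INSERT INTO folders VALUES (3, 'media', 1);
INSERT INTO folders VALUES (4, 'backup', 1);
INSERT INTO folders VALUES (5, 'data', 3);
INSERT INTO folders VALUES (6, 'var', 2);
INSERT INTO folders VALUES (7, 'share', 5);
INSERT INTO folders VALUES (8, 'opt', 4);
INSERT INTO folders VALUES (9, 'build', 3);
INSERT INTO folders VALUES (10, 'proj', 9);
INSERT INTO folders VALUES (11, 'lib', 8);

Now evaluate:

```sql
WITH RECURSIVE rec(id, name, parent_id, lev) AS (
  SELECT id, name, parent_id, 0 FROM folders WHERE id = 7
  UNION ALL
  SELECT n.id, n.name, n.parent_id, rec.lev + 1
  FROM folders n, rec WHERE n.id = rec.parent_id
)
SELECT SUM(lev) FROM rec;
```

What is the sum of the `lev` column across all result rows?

Base: id=7 (share), parent_id=5, lev 0.
Iteration 1: join on id=5 -> data (id 5, parent_id=3, lev 1).
Iteration 2: join on id=3 -> media (id 3, parent_id=1, lev 2).
Iteration 3: join on id=1 -> docs (id 1, parent_id=NULL, lev 3).
Iteration 4: parent_id is NULL; no match; recursion stops.
SUM(lev) = 0 + 1 + 2 + 3 = 6.

6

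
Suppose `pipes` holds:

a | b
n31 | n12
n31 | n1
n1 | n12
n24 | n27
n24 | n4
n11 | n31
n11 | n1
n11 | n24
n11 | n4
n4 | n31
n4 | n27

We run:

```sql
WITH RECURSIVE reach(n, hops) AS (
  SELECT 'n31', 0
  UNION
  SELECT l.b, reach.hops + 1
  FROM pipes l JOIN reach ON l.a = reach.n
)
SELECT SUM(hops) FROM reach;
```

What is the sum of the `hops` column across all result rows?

4

Base: (n31, hops=0).
Iteration 1: edges from {n31} -> (n1, hops=1), (n12, hops=1).
Iteration 2: edges from {n1,n12} -> (n12, hops=2).
Iteration 3: no outgoing edges from {n12}; recursion stops.
SUM(hops) = 0 + 1 + 1 + 2 = 4.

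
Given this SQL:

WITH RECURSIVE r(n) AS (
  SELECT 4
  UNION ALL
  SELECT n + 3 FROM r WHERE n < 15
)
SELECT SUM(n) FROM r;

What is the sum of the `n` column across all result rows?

50

Base: n=4.
Iteration 1: 4 < 15 holds -> n = 4 + 3 = 7.
Iteration 2: 7 < 15 holds -> n = 7 + 3 = 10.
Iteration 3: 10 < 15 holds -> n = 10 + 3 = 13.
Iteration 4: 13 < 15 holds -> n = 13 + 3 = 16.
Iteration 5: 16 < 15 fails; recursion stops.
SUM(n) = 4 + 7 + 10 + 13 + 16 = 50.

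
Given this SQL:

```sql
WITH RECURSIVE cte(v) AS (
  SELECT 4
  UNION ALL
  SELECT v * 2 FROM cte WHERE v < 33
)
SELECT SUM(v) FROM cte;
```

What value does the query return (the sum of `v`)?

Base: v=4.
Iteration 1: 4 < 33 holds -> v = 4 * 2 = 8.
Iteration 2: 8 < 33 holds -> v = 8 * 2 = 16.
Iteration 3: 16 < 33 holds -> v = 16 * 2 = 32.
Iteration 4: 32 < 33 holds -> v = 32 * 2 = 64.
Iteration 5: 64 < 33 fails; recursion stops.
SUM(v) = 4 + 8 + 16 + 32 + 64 = 124.

124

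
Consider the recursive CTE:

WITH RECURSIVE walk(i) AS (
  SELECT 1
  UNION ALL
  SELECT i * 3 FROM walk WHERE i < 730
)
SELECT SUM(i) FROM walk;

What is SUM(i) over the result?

Base: i=1.
Iteration 1: 1 < 730 holds -> i = 1 * 3 = 3.
Iteration 2: 3 < 730 holds -> i = 3 * 3 = 9.
Iteration 3: 9 < 730 holds -> i = 9 * 3 = 27.
Iteration 4: 27 < 730 holds -> i = 27 * 3 = 81.
Iteration 5: 81 < 730 holds -> i = 81 * 3 = 243.
Iteration 6: 243 < 730 holds -> i = 243 * 3 = 729.
Iteration 7: 729 < 730 holds -> i = 729 * 3 = 2187.
Iteration 8: 2187 < 730 fails; recursion stops.
SUM(i) = 1 + 3 + 9 + 27 + 81 + 243 + 729 + 2187 = 3280.

3280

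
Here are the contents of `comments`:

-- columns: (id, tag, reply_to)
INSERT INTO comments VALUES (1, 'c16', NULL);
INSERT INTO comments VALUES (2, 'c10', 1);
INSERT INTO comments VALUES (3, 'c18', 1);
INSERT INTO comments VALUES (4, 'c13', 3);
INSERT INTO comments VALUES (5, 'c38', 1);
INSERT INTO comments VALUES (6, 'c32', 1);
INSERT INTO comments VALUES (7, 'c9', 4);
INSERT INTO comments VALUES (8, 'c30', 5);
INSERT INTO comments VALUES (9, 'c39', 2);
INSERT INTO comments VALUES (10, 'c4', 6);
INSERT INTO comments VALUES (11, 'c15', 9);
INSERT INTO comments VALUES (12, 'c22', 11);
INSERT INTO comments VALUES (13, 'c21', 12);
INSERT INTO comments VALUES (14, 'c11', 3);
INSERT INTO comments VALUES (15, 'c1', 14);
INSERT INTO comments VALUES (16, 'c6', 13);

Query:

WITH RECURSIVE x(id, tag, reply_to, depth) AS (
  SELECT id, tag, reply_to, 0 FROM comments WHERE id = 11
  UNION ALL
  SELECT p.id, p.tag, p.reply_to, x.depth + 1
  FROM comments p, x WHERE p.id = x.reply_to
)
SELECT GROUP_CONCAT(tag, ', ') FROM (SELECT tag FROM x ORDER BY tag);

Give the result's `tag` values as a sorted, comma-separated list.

Base: id=11 (c15), reply_to=9, depth 0.
Iteration 1: join on id=9 -> c39 (id 9, reply_to=2, depth 1).
Iteration 2: join on id=2 -> c10 (id 2, reply_to=1, depth 2).
Iteration 3: join on id=1 -> c16 (id 1, reply_to=NULL, depth 3).
Iteration 4: reply_to is NULL; no match; recursion stops.

c10, c15, c16, c39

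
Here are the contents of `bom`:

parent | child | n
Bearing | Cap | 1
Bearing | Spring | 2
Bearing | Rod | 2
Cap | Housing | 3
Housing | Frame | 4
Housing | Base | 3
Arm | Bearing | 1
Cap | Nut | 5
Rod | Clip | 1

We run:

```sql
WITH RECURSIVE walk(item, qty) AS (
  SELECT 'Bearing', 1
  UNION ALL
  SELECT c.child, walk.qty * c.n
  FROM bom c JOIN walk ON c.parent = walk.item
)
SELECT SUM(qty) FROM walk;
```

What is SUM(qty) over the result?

Base: (Bearing, qty=1).
Iteration 1: components of {Bearing} -> Cap = 1*1 = 1, Rod = 1*2 = 2, Spring = 1*2 = 2.
Iteration 2: components of {Cap,Rod,Spring} -> Clip = 2*1 = 2, Housing = 1*3 = 3, Nut = 1*5 = 5.
Iteration 3: components of {Clip,Housing,Nut} -> Base = 3*3 = 9, Frame = 3*4 = 12.
Iteration 4: no further components; recursion stops.
SUM(qty) = 1 + 2 + 2 + 1 + 2 + 3 + 5 + 9 + 12 = 37.

37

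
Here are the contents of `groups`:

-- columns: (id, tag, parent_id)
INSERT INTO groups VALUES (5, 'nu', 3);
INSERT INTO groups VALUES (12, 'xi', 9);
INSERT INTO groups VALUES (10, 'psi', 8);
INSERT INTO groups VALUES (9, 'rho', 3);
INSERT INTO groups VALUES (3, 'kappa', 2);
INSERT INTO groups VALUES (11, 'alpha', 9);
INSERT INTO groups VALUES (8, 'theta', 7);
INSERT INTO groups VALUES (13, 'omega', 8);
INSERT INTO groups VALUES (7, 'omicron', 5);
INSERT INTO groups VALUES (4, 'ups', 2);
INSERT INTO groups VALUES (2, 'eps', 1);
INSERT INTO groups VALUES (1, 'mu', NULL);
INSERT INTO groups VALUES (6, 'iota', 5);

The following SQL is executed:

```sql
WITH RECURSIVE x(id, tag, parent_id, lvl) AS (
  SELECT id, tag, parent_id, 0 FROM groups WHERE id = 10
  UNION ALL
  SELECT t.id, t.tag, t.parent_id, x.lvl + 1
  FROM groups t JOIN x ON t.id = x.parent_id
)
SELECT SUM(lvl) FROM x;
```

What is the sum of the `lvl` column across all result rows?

21

Base: id=10 (psi), parent_id=8, lvl 0.
Iteration 1: join on id=8 -> theta (id 8, parent_id=7, lvl 1).
Iteration 2: join on id=7 -> omicron (id 7, parent_id=5, lvl 2).
Iteration 3: join on id=5 -> nu (id 5, parent_id=3, lvl 3).
Iteration 4: join on id=3 -> kappa (id 3, parent_id=2, lvl 4).
Iteration 5: join on id=2 -> eps (id 2, parent_id=1, lvl 5).
Iteration 6: join on id=1 -> mu (id 1, parent_id=NULL, lvl 6).
Iteration 7: parent_id is NULL; no match; recursion stops.
SUM(lvl) = 0 + 1 + 2 + 3 + 4 + 5 + 6 = 21.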